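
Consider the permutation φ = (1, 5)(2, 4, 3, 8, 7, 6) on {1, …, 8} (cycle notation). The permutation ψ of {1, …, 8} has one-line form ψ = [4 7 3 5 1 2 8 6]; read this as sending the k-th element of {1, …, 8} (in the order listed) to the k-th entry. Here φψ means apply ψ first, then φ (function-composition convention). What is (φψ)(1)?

ψ(1) = 4, then φ(4) = 3; composing gives (φψ)(1) = 3.

3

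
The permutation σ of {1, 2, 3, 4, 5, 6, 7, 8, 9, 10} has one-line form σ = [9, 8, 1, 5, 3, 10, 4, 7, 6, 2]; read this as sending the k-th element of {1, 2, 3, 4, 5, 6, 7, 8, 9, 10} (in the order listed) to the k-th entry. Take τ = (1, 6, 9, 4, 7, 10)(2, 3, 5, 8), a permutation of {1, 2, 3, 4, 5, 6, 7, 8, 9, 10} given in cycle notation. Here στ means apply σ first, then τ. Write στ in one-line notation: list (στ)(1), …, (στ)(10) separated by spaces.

4 2 6 8 5 1 7 10 9 3

(στ)(x) = τ(σ(x)). Computing each image: τ(σ(1)) = τ(9) = 4, τ(σ(2)) = τ(8) = 2, τ(σ(3)) = τ(1) = 6, τ(σ(4)) = τ(5) = 8, τ(σ(5)) = τ(3) = 5, τ(σ(6)) = τ(10) = 1, τ(σ(7)) = τ(4) = 7, τ(σ(8)) = τ(7) = 10, τ(σ(9)) = τ(6) = 9, τ(σ(10)) = τ(2) = 3.
Hence στ = [4 2 6 8 5 1 7 10 9 3].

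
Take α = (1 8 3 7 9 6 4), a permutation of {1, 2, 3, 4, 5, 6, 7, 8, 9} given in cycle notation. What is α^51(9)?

4

9 lies in the 7-cycle (1 8 3 7 9 6 4).
Since the cycle has length 7, α^51 acts on it the same as α^2 (51 mod 7 = 2).
Stepping 2 places around the cycle: 9 → 6 → 4.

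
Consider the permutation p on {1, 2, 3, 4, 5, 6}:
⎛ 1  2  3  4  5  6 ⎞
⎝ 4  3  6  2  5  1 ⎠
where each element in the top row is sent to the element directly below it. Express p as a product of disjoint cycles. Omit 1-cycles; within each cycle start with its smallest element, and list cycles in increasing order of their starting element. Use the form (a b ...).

Start at 1 and follow images: 1 → 4 → 2 → 3 → 6 → 1, giving the cycle (1 4 2 3 6).
Continuing from each remaining unvisited element yields (1 4 2 3 6).

(1 4 2 3 6)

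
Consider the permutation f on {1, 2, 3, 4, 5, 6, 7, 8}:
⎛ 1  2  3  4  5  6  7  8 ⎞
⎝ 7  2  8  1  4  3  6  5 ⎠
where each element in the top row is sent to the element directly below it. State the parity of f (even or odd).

In disjoint-cycle form the cycle lengths are 7, 1.
A cycle of length ℓ contributes ℓ−1 transpositions, so f is a product of 6 transpositions — even.

even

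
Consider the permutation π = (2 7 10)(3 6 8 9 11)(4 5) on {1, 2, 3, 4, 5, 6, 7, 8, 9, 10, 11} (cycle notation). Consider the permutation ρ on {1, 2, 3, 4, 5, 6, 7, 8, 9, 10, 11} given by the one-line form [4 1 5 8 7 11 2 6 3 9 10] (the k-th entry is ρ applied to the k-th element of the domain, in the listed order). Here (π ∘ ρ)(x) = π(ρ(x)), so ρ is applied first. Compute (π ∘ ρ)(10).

11

First apply ρ: ρ(10) = 9, then π(9) = 11. Thus (π ∘ ρ)(10) = 11.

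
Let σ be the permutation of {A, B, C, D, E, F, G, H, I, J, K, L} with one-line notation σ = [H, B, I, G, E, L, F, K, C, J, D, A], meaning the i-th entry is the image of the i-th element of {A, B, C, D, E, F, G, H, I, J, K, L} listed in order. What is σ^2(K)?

G

Tracing K → D → … returns to K after 7 steps, so K lies in a 7-cycle (A H K D G F L).
Advancing 2 steps from K: K → D → G.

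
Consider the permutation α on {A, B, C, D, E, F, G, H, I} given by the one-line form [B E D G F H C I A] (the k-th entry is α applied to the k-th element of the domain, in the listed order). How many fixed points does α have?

0

No element satisfies α(x) = x, so there are 0 fixed points.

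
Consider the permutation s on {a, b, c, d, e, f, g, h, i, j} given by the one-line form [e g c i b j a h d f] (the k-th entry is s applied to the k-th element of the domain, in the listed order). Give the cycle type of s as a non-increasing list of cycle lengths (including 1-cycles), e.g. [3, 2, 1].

The disjoint cycles are (a, e, b, g)(c)(d, i)(f, j)(h), with lengths 4, 2, 2, 1, 1 in non-increasing order.

[4, 2, 2, 1, 1]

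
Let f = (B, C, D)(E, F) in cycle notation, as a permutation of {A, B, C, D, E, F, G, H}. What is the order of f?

6

The disjoint cycles have lengths 3, 2, 1, 1, 1.
Since disjoint cycles commute, ord(f) = lcm(3, 2) = 6.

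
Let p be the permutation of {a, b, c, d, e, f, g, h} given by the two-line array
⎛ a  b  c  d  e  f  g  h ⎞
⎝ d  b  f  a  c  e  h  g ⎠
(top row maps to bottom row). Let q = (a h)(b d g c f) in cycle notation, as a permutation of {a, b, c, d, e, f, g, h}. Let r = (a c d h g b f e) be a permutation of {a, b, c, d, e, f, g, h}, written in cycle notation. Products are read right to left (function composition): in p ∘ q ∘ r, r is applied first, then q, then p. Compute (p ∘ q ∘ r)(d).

Apply the permutations in order: r(d) = h, then q(h) = a, then p(a) = d. So (p ∘ q ∘ r)(d) = d.

d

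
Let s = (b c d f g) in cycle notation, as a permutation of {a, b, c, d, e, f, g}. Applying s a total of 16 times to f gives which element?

f lies in the 5-cycle (b c d f g).
Powers repeat with period 5 on this cycle, and 16 mod 5 = 1, so s^16(f) = s^1(f).
Advancing 1 step from f: f → g.

g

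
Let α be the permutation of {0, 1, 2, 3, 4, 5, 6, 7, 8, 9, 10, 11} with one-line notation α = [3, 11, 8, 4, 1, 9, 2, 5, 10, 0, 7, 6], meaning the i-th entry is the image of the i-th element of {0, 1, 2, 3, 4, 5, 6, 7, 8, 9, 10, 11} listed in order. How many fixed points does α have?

No element satisfies α(x) = x, so there are 0 fixed points.

0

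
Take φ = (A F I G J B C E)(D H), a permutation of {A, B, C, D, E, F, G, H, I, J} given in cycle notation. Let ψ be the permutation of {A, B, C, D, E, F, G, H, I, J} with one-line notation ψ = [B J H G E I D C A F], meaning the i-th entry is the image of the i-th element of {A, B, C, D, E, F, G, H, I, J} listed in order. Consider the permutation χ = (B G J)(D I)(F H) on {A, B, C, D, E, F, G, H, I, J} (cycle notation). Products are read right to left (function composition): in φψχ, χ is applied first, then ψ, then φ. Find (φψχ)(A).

C

(φψχ)(A) = φ(ψ(χ(A))). χ(A) = A, then ψ(A) = B, then φ(B) = C, so the result is C.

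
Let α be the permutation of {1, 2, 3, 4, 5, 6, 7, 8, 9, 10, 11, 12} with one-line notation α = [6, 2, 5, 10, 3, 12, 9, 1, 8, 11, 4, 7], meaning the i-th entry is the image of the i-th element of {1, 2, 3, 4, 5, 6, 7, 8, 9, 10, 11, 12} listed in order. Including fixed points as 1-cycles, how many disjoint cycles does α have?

The cycle decomposition is (1, 6, 12, 7, 9, 8)(2)(3, 5)(4, 10, 11), which has 4 cycles (counting 1-cycles).

4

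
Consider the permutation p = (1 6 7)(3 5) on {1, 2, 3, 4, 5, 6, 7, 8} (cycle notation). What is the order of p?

The disjoint cycles have lengths 3, 2, 1, 1, 1.
Since disjoint cycles commute, ord(p) = lcm(3, 2) = 6.

6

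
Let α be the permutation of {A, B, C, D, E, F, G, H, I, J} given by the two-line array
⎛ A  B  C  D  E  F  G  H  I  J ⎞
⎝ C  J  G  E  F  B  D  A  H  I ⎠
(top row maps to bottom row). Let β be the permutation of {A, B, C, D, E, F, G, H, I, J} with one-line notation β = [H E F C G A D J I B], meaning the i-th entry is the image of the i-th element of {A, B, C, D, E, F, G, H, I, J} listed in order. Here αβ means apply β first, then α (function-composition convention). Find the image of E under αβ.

First apply β: β(E) = G, then α(G) = D. Thus (αβ)(E) = D.

D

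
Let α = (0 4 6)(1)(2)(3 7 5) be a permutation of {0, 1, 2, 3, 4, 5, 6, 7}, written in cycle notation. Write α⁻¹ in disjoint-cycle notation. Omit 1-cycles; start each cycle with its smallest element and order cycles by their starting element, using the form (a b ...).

Inverting a permutation written in cycle notation just reverses the order within every cycle.
After reversing and putting each cycle's least element first, α⁻¹ = (0 6 4)(3 5 7).

(0 6 4)(3 5 7)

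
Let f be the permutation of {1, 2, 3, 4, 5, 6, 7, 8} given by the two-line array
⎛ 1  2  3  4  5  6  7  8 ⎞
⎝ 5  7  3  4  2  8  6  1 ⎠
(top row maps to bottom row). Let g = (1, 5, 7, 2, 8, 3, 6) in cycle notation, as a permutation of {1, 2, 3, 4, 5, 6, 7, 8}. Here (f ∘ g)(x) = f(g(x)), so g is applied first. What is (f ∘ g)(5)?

First apply g: g(5) = 7, then f(7) = 6. Thus (f ∘ g)(5) = 6.

6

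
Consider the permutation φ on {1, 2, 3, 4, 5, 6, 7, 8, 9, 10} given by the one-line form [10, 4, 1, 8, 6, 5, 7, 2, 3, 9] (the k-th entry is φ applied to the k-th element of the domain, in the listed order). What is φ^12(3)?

3

Tracing 3 → 1 → … returns to 3 after 4 steps, so 3 lies in a 4-cycle (1 10 9 3).
On a 4-cycle, φ^4 is the identity, so φ^12 = φ^0 there (12 ≡ 0 mod 4).
So φ^12(3) = 3.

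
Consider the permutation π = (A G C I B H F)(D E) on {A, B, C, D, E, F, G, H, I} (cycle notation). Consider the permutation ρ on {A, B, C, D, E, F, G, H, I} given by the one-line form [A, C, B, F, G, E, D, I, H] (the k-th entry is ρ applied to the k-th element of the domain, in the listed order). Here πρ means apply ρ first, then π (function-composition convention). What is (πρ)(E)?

C

ρ(E) = G, then π(G) = C; composing gives (πρ)(E) = C.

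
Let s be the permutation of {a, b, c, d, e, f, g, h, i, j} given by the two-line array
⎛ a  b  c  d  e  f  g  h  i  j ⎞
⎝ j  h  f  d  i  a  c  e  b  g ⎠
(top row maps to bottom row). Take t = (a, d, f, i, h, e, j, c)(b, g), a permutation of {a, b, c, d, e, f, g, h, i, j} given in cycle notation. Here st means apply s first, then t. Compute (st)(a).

c

First apply s: s(a) = j, then t(j) = c. Thus (st)(a) = c.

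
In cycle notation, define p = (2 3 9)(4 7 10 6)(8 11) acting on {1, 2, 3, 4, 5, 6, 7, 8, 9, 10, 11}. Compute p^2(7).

7 lies in the 4-cycle (4 7 10 6).
Stepping 2 places around the cycle: 7 → 10 → 6.

6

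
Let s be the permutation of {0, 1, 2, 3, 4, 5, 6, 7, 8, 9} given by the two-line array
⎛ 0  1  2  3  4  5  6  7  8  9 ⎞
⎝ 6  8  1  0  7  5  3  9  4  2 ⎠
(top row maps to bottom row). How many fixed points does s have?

The fixed points (elements with s(x) = x) are {5}, so there is 1.

1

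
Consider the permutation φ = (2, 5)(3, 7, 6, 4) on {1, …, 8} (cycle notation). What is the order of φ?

4

The cycle type of φ is (4, 2, 1, 1).
The order of φ is the least common multiple of its cycle lengths: lcm(4, 2) = 4.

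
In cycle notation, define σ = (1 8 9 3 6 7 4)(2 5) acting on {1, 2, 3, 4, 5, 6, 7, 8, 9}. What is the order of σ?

14

The cycle type of σ is (7, 2).
The order is lcm(7, 2) = 14.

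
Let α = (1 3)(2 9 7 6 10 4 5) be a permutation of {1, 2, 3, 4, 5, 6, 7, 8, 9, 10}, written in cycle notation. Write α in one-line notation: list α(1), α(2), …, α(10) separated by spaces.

Reading each image from the cycles: 1↦3, 2↦9, 3↦1, 4↦5, 5↦2, 6↦10, 7↦6, 8↦8, 9↦7, 10↦4.
So the one-line form is 3 9 1 5 2 10 6 8 7 4.

3 9 1 5 2 10 6 8 7 4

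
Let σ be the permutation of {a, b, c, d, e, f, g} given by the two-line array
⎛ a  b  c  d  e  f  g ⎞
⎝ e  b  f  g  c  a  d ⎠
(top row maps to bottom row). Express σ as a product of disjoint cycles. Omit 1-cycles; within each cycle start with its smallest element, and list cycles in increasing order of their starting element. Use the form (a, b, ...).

(a, e, c, f)(d, g)

From a: a → e → c → f → a, closing the cycle (a, e, c, f).
Continuing from each remaining unvisited element yields (a, e, c, f)(d, g).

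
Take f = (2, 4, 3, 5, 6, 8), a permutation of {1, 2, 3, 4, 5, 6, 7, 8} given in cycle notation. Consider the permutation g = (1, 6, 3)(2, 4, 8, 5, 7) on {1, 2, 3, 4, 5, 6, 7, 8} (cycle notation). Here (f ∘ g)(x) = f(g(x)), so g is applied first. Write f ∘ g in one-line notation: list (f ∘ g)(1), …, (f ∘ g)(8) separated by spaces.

For each element, apply g then f: 1 → 6 → 8; 2 → 4 → 3; 3 → 1 → 1; 4 → 8 → 2; 5 → 7 → 7; 6 → 3 → 5; 7 → 2 → 4; 8 → 5 → 6.
So f ∘ g in one-line form is 8 3 1 2 7 5 4 6.

8 3 1 2 7 5 4 6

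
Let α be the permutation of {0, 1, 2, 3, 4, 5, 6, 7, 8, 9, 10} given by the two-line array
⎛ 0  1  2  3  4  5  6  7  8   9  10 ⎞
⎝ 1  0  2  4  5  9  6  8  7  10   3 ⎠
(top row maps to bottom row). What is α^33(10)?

Tracing 10 → 3 → … returns to 10 after 5 steps, so 10 lies in a 5-cycle (3 4 5 9 10).
On a 5-cycle, α^5 is the identity, so α^33 = α^3 there (33 ≡ 3 mod 5).
Stepping 3 places around the cycle: 10 → 3 → 4 → 5.

5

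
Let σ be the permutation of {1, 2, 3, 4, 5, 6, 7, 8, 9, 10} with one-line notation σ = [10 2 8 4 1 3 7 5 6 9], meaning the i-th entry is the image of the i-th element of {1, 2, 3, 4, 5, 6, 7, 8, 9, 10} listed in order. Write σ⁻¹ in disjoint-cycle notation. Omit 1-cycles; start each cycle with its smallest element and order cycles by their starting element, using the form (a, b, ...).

First write σ in disjoint cycles: (1, 10, 9, 6, 3, 8, 5).
Reversing each cycle (and rotating so the smallest element leads) gives σ⁻¹ = (1, 5, 8, 3, 6, 9, 10).

(1, 5, 8, 3, 6, 9, 10)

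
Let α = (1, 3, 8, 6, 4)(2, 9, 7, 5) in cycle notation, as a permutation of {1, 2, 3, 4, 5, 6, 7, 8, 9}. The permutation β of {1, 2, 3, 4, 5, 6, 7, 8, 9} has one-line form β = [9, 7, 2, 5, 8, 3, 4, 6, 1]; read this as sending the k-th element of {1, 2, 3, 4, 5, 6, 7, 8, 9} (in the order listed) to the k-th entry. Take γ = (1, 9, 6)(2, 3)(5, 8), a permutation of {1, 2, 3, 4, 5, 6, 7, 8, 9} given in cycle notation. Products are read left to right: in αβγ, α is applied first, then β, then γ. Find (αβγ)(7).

Chase 7: α(7) = 5; β(5) = 8; γ(8) = 5. Hence (αβγ)(7) = 5.

5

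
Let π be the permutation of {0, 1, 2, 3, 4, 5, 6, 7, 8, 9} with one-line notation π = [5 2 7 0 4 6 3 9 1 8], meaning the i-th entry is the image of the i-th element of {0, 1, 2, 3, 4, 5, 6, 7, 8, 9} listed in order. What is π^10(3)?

Tracing 3 → 0 → … returns to 3 after 4 steps, so 3 lies in a 4-cycle (0 5 6 3).
Since the cycle has length 4, π^10 acts on it the same as π^2 (10 mod 4 = 2).
Advancing 2 steps from 3: 3 → 0 → 5.

5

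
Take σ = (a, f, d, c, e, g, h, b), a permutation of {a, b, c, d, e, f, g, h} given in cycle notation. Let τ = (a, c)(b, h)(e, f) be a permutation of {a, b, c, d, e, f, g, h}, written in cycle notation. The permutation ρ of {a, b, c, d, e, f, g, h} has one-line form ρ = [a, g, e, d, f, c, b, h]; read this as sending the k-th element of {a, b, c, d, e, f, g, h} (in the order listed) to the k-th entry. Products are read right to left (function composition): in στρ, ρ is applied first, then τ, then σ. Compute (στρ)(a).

e

Chase a: ρ(a) = a; τ(a) = c; σ(c) = e. Hence (στρ)(a) = e.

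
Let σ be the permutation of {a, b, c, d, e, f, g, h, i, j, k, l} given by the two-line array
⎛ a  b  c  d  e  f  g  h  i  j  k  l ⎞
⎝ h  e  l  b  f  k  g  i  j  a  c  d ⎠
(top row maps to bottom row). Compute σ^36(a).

a

Tracing a → h → … returns to a after 4 steps, so a lies in a 4-cycle (a, h, i, j).
On a 4-cycle, σ^4 is the identity, so σ^36 = σ^0 there (36 ≡ 0 mod 4).
So σ^36(a) = a.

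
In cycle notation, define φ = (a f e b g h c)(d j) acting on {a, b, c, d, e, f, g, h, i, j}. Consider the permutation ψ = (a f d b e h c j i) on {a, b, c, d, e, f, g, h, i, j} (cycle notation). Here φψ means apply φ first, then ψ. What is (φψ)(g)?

c

φ(g) = h, then ψ(h) = c; composing gives (φψ)(g) = c.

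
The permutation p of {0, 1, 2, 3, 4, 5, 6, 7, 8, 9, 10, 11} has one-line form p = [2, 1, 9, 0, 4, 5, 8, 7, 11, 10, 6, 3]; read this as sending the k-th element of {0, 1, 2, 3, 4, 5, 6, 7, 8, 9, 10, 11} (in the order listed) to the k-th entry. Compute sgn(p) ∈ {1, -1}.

In disjoint-cycle form the cycle lengths are 8, 1, 1, 1, 1.
A cycle of length ℓ contributes ℓ−1 transpositions, so p is a product of 7 transpositions — odd.

-1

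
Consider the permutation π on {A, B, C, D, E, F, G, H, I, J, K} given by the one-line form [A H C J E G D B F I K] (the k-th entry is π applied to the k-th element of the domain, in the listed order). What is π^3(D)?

F

Tracing D → J → … returns to D after 5 steps, so D lies in a 5-cycle (D J I F G).
Stepping 3 places around the cycle: D → J → I → F.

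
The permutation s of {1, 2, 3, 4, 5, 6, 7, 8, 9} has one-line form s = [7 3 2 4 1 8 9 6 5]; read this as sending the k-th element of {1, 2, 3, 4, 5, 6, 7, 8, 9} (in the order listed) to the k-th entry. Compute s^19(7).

1

Tracing 7 → 9 → … returns to 7 after 4 steps, so 7 lies in a 4-cycle (1, 7, 9, 5).
Powers repeat with period 4 on this cycle, and 19 mod 4 = 3, so s^19(7) = s^3(7).
Stepping 3 places around the cycle: 7 → 9 → 5 → 1.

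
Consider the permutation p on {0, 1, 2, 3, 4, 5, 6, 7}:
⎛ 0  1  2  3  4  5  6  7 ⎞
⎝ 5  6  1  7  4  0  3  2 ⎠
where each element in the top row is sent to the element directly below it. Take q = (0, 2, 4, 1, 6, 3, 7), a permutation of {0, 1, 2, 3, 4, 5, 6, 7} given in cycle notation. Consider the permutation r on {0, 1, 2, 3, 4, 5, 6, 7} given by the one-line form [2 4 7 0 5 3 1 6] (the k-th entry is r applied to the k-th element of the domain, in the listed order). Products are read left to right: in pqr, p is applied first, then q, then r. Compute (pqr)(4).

(pqr)(4) = r(q(p(4))). p(4) = 4, then q(4) = 1, then r(1) = 4, so the result is 4.

4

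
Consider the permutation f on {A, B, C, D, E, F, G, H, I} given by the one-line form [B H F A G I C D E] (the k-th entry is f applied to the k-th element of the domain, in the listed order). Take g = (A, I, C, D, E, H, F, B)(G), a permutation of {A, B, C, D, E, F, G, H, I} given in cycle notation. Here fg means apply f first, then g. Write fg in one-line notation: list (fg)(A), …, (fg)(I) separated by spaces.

For each element, apply f then g: A → B → A; B → H → F; C → F → B; D → A → I; E → G → G; F → I → C; G → C → D; H → D → E; I → E → H.
So fg in one-line form is A F B I G C D E H.

A F B I G C D E H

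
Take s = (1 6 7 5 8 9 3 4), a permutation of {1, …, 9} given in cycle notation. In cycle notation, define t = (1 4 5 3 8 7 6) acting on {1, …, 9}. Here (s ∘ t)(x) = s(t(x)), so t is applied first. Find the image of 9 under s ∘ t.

3

t(9) = 9, then s(9) = 3; composing gives (s ∘ t)(9) = 3.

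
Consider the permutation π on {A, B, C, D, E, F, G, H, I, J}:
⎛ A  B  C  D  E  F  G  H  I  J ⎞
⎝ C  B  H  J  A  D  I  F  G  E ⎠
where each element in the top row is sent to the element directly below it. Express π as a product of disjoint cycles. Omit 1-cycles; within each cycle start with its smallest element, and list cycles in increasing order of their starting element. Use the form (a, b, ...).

(A, C, H, F, D, J, E)(G, I)

From A: A → C → H → F → D → J → E → A, closing the cycle (A, C, H, F, D, J, E).
Continuing from each remaining unvisited element yields (A, C, H, F, D, J, E)(G, I).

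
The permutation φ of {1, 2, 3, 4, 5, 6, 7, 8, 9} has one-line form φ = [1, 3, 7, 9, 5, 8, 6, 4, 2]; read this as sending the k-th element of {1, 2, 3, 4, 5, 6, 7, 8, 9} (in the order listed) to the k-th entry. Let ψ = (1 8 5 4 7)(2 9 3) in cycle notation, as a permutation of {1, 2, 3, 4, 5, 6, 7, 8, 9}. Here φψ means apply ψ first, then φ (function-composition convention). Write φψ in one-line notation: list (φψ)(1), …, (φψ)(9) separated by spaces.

4 2 3 6 9 8 1 5 7

(φψ)(x) = φ(ψ(x)). Computing each image: φ(ψ(1)) = φ(8) = 4, φ(ψ(2)) = φ(9) = 2, φ(ψ(3)) = φ(2) = 3, φ(ψ(4)) = φ(7) = 6, φ(ψ(5)) = φ(4) = 9, φ(ψ(6)) = φ(6) = 8, φ(ψ(7)) = φ(1) = 1, φ(ψ(8)) = φ(5) = 5, φ(ψ(9)) = φ(3) = 7.
Hence φψ = [4 2 3 6 9 8 1 5 7].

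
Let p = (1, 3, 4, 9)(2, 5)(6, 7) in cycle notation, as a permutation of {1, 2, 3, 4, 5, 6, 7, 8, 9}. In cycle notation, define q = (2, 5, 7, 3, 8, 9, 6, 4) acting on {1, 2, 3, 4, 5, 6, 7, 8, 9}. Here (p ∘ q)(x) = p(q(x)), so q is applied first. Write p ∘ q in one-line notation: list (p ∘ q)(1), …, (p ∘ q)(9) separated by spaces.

3 2 8 5 6 9 4 1 7

(p ∘ q)(x) = p(q(x)). Computing each image: p(q(1)) = p(1) = 3, p(q(2)) = p(5) = 2, p(q(3)) = p(8) = 8, p(q(4)) = p(2) = 5, p(q(5)) = p(7) = 6, p(q(6)) = p(4) = 9, p(q(7)) = p(3) = 4, p(q(8)) = p(9) = 1, p(q(9)) = p(6) = 7.
Hence p ∘ q = [3 2 8 5 6 9 4 1 7].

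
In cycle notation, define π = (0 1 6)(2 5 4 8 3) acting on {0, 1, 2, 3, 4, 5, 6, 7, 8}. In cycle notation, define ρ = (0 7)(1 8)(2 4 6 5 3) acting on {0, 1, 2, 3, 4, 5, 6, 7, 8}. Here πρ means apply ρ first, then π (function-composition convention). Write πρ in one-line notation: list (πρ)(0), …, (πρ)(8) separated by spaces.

(πρ)(x) = π(ρ(x)). Computing each image: π(ρ(0)) = π(7) = 7, π(ρ(1)) = π(8) = 3, π(ρ(2)) = π(4) = 8, π(ρ(3)) = π(2) = 5, π(ρ(4)) = π(6) = 0, π(ρ(5)) = π(3) = 2, π(ρ(6)) = π(5) = 4, π(ρ(7)) = π(0) = 1, π(ρ(8)) = π(1) = 6.
Hence πρ = [7 3 8 5 0 2 4 1 6].

7 3 8 5 0 2 4 1 6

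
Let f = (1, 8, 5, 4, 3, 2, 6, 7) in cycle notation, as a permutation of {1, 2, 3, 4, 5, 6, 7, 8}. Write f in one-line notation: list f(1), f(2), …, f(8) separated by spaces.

Image by image: 1→8, 2→6, 3→2, 4→3, 5→4, 6→7, 7→1, 8→5.
So the one-line form is 8 6 2 3 4 7 1 5.

8 6 2 3 4 7 1 5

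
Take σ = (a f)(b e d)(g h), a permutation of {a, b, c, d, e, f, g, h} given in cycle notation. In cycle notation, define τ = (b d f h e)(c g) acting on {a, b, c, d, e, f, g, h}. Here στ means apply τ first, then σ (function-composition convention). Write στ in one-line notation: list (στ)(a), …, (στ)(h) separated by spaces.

For each element, apply τ then σ: a → a → f; b → d → b; c → g → h; d → f → a; e → b → e; f → h → g; g → c → c; h → e → d.
So στ in one-line form is f b h a e g c d.

f b h a e g c d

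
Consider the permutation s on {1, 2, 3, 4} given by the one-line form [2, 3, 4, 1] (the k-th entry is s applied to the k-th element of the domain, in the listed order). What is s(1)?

2

1 is element number 1 of the domain, and entry number 1 of the one-line form is 2, so s(1) = 2.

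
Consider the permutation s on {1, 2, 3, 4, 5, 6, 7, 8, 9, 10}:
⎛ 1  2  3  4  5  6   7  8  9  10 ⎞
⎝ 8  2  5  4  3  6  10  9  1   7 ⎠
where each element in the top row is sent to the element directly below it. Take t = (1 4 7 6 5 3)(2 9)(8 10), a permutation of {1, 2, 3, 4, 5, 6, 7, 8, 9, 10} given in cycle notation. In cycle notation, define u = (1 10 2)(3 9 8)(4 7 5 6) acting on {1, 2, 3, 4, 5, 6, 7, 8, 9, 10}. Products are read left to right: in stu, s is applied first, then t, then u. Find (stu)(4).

5

(stu)(4) = u(t(s(4))). s(4) = 4, then t(4) = 7, then u(7) = 5, so the result is 5.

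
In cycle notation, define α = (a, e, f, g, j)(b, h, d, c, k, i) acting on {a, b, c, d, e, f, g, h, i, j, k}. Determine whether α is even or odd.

The cycle lengths are 6, 5.
A cycle of length ℓ contributes ℓ−1 transpositions, so α is a product of 5 + 4 = 9 transpositions — odd.

odd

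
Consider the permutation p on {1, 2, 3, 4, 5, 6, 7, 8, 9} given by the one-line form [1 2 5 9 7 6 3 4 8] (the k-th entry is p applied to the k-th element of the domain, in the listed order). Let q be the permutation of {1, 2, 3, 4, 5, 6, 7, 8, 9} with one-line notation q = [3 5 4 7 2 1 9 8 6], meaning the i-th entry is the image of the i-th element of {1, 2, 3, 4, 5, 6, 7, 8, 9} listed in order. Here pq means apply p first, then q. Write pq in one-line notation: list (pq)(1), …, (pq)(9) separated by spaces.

3 5 2 6 9 1 4 7 8

For each element, apply p then q: 1 → 1 → 3; 2 → 2 → 5; 3 → 5 → 2; 4 → 9 → 6; 5 → 7 → 9; 6 → 6 → 1; 7 → 3 → 4; 8 → 4 → 7; 9 → 8 → 8.
Collecting the images, pq = [3 5 2 6 9 1 4 7 8].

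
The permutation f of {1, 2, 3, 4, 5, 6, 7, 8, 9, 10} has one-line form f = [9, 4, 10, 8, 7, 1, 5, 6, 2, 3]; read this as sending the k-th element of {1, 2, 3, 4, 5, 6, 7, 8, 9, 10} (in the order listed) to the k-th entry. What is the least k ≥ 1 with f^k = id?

6

The disjoint-cycle form of f has cycle lengths 6, 2, 2.
The order of f is the least common multiple of its cycle lengths: lcm(6, 2, 2) = 6.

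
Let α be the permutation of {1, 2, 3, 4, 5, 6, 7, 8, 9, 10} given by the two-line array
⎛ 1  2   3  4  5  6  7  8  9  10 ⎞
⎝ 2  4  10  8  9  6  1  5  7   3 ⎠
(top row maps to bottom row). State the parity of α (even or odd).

In disjoint-cycle form the cycle lengths are 7, 2, 1.
A cycle is odd iff its length is even; α has 1 even-length cycle, so sgn(α) = (−1)^1 and α is odd.

odd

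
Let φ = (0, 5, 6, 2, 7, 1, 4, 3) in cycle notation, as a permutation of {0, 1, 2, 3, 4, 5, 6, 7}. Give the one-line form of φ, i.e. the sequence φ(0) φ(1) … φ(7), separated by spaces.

5 4 7 0 3 6 2 1

Each element maps to the next entry in its cycle (wrapping to the front): 0↦5, 1↦4, 2↦7, 3↦0, 4↦3, 5↦6, 6↦2, 7↦1.
So the one-line form is 5 4 7 0 3 6 2 1.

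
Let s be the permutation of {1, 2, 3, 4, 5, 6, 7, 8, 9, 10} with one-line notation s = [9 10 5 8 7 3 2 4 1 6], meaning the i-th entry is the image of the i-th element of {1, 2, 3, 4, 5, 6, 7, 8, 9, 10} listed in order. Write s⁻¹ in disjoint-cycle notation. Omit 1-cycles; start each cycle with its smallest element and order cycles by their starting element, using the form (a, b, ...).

(1, 9)(2, 7, 5, 3, 6, 10)(4, 8)

First write s in disjoint cycles: (1, 9)(2, 10, 6, 3, 5, 7)(4, 8).
Reversing each cycle (and rotating so the smallest element leads) gives s⁻¹ = (1, 9)(2, 7, 5, 3, 6, 10)(4, 8).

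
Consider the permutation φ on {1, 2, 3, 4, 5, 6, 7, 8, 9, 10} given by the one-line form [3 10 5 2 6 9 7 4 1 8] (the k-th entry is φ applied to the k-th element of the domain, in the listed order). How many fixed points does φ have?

The fixed points (elements with φ(x) = x) are {7}, so there is 1.

1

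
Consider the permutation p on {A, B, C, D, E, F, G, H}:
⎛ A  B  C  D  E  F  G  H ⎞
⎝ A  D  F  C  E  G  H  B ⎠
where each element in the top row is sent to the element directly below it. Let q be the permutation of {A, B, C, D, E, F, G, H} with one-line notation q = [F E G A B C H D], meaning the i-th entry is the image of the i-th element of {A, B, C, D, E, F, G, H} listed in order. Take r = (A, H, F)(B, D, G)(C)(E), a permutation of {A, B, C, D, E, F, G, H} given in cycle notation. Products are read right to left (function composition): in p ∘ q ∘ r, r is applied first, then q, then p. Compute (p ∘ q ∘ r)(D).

Apply the permutations in order: r(D) = G, then q(G) = H, then p(H) = B. So (p ∘ q ∘ r)(D) = B.

B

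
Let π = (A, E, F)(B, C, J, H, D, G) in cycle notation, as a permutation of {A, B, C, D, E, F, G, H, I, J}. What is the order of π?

6

The disjoint cycles have lengths 6, 3, 1.
Since disjoint cycles commute, ord(π) = lcm(6, 3) = 6.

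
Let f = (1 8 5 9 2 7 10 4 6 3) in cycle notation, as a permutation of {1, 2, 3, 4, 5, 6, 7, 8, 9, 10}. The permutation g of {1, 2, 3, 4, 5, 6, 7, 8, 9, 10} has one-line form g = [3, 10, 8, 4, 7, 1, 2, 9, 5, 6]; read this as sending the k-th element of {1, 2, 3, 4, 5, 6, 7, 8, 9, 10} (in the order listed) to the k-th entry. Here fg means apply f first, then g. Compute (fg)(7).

f(7) = 10, then g(10) = 6; composing gives (fg)(7) = 6.

6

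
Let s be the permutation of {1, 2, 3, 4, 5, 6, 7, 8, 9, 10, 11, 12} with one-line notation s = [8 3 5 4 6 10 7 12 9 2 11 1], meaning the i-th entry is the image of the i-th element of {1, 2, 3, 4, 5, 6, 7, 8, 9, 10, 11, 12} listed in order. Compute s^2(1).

Tracing 1 → 8 → … returns to 1 after 3 steps, so 1 lies in a 3-cycle (1 8 12).
Advancing 2 steps from 1: 1 → 8 → 12.

12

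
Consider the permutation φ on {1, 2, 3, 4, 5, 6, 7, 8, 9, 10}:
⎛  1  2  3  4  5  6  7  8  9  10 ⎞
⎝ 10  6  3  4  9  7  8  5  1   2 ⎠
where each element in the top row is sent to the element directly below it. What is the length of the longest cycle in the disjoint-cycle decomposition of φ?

8

Decomposing into disjoint cycles gives (1 10 2 6 7 8 5 9); the longest has length 8.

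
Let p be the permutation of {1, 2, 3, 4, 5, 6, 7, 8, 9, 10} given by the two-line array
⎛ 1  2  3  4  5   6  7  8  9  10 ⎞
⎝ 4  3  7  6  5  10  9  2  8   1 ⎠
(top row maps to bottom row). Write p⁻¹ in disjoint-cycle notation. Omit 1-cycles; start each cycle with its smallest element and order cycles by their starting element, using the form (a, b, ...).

(1, 10, 6, 4)(2, 8, 9, 7, 3)

The cycle decomposition of p is (1, 4, 6, 10)(2, 3, 7, 9, 8).
The inverse reverses every cycle; in canonical form, p⁻¹ = (1, 10, 6, 4)(2, 8, 9, 7, 3).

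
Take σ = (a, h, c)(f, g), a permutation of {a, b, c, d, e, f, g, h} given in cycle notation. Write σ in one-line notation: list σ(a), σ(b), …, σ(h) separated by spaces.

h b a d e g f c

Image by image: a→h, b→b, c→a, d→d, e→e, f→g, g→f, h→c.
Listing these in domain order gives h b a d e g f c.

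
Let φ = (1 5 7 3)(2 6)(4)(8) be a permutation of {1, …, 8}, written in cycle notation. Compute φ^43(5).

1

5 lies in the 4-cycle (1 5 7 3).
Powers repeat with period 4 on this cycle, and 43 mod 4 = 3, so φ^43(5) = φ^3(5).
Stepping 3 places around the cycle: 5 → 7 → 3 → 1.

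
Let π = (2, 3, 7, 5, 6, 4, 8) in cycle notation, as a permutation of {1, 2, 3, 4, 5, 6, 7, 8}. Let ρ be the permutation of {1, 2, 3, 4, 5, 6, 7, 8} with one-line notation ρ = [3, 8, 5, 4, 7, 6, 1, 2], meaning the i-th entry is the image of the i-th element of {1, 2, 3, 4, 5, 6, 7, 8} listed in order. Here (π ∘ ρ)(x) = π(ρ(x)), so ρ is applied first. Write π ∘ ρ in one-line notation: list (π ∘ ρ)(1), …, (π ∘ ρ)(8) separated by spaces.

7 2 6 8 5 4 1 3

Chase each element through ρ then π: 1 → 3 → 7; 2 → 8 → 2; 3 → 5 → 6; 4 → 4 → 8; 5 → 7 → 5; 6 → 6 → 4; 7 → 1 → 1; 8 → 2 → 3.
So π ∘ ρ in one-line form is 7 2 6 8 5 4 1 3.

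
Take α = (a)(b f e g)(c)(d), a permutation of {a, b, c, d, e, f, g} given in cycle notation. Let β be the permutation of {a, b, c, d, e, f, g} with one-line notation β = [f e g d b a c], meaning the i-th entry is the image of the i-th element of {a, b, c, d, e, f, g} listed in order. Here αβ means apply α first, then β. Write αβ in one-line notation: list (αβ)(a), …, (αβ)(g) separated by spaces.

f a g d c b e

(αβ)(x) = β(α(x)). Computing each image: β(α(a)) = β(a) = f, β(α(b)) = β(f) = a, β(α(c)) = β(c) = g, β(α(d)) = β(d) = d, β(α(e)) = β(g) = c, β(α(f)) = β(e) = b, β(α(g)) = β(b) = e.
Hence αβ = [f a g d c b e].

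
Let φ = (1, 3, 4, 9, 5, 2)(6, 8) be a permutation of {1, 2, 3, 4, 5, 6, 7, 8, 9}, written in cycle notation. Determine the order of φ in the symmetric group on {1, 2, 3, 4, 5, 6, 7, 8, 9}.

6

The disjoint cycles have lengths 6, 2, 1.
Since disjoint cycles commute, ord(φ) = lcm(6, 2) = 6.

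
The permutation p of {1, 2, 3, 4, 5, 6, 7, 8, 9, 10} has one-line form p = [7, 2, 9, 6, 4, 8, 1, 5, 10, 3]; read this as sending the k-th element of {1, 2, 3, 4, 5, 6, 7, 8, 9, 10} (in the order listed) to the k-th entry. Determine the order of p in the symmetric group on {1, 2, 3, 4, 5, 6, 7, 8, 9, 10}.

Writing p as disjoint cycles, the cycle lengths are 4, 3, 2, 1.
The order of p is the least common multiple of its cycle lengths: lcm(4, 3, 2) = 12.

12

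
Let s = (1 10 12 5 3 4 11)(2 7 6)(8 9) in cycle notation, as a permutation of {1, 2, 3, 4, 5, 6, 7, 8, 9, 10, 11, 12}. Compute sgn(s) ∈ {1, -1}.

-1

The cycle lengths are 7, 3, 2.
A cycle of length ℓ contributes ℓ−1 transpositions, so s is a product of 6 + 2 + 1 = 9 transpositions — odd.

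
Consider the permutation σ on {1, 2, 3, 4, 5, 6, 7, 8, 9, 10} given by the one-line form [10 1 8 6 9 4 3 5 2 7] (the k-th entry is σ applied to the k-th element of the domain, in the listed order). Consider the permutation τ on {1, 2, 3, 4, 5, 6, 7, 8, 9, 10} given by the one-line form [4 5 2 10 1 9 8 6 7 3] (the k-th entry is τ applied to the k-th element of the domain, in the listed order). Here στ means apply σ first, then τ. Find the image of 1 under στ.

3

First apply σ: σ(1) = 10, then τ(10) = 3. Thus (στ)(1) = 3.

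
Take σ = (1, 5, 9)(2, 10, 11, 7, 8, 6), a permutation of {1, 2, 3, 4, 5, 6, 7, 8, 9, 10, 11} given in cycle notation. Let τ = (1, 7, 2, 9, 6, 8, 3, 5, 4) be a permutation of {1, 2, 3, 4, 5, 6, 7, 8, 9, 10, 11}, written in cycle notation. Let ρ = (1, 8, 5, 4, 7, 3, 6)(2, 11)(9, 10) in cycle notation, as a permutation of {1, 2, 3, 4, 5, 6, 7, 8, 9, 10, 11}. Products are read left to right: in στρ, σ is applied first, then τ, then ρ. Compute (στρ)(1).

7

(στρ)(1) = ρ(τ(σ(1))). σ(1) = 5, then τ(5) = 4, then ρ(4) = 7, so the result is 7.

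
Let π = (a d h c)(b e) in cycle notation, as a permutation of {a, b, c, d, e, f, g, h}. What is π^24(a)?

a lies in the 4-cycle (a d h c).
On a 4-cycle, π^4 is the identity, so π^24 = π^0 there (24 ≡ 0 mod 4).
So π^24(a) = a.

a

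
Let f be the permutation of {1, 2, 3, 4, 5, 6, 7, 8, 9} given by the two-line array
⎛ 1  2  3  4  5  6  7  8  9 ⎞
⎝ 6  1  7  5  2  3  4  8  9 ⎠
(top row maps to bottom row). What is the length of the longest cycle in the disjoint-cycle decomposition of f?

Decomposing into disjoint cycles gives (1, 6, 3, 7, 4, 5, 2); the longest has length 7.

7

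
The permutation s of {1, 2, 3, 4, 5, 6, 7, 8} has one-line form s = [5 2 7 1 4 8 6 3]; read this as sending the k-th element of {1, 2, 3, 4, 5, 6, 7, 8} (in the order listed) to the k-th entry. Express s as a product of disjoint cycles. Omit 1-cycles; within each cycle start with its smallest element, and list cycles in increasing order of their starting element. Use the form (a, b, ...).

(1, 5, 4)(3, 7, 6, 8)

From 1: 1 → 5 → 4 → 1, closing the cycle (1, 5, 4).
Continuing from each remaining unvisited element yields (1, 5, 4)(3, 7, 6, 8).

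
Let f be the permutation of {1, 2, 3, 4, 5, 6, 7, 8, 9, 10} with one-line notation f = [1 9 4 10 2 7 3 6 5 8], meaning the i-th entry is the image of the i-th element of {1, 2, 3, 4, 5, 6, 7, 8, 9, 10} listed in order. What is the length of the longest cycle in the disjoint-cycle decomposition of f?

6

Decomposing into disjoint cycles gives (2 9 5)(3 4 10 8 6 7); the longest has length 6.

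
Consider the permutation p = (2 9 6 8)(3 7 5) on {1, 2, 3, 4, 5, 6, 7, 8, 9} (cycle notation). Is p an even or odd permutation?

odd

The cycle lengths are 4, 3, 1, 1.
A cycle is odd iff its length is even; p has 1 even-length cycle, so sgn(p) = (−1)^1 and p is odd.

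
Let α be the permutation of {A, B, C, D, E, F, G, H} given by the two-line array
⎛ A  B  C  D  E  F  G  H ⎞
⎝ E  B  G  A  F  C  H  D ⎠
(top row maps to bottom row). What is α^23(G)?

Tracing G → H → … returns to G after 7 steps, so G lies in a 7-cycle (A E F C G H D).
On a 7-cycle, α^7 is the identity, so α^23 = α^2 there (23 ≡ 2 mod 7).
Advancing 2 steps from G: G → H → D.

D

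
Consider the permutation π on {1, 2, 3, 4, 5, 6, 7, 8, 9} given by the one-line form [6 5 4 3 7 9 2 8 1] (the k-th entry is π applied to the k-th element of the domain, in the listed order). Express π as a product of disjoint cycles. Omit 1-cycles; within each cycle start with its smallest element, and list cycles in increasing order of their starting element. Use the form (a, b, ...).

Start at 1 and follow images: 1 → 6 → 9 → 1, giving the cycle (1, 6, 9).
Continuing from each remaining unvisited element yields (1, 6, 9)(2, 5, 7)(3, 4).

(1, 6, 9)(2, 5, 7)(3, 4)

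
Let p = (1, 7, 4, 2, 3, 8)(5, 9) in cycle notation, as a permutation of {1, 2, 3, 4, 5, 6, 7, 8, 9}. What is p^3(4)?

8

4 lies in the 6-cycle (1, 7, 4, 2, 3, 8).
Stepping 3 places around the cycle: 4 → 2 → 3 → 8.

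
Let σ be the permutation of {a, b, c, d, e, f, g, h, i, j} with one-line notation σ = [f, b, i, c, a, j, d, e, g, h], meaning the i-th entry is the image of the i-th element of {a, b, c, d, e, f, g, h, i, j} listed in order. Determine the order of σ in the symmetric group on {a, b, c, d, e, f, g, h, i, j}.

Decomposing into disjoint cycles gives cycle lengths 5, 4, 1.
The order of σ is the least common multiple of its cycle lengths: lcm(5, 4) = 20.

20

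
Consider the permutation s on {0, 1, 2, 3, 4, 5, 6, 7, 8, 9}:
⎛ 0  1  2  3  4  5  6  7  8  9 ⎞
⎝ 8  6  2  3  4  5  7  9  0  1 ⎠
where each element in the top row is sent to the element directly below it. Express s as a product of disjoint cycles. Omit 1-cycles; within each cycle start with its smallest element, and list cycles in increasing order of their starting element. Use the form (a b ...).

(0 8)(1 6 7 9)

From 0: 0 → 8 → 0, closing the cycle (0 8).
Repeating from the next unused element and collecting all non-trivial cycles gives (0 8)(1 6 7 9).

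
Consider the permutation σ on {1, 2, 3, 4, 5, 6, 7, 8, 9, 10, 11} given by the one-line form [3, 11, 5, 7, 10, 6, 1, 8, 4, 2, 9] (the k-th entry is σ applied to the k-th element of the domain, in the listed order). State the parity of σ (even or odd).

even

In disjoint-cycle form the cycle lengths are 9, 1, 1.
A cycle is odd iff its length is even; σ has 0 even-length cycles, so sgn(σ) = (−1)^0 and σ is even.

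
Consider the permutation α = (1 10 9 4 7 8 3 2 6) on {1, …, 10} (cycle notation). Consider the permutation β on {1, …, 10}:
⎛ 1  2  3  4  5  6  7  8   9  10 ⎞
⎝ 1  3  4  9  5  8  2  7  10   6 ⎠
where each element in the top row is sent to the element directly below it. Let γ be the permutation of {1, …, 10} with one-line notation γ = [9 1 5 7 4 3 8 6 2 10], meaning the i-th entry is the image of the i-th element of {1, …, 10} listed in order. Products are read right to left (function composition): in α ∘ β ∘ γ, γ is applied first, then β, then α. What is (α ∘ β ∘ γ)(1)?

Apply the permutations in order: γ(1) = 9, then β(9) = 10, then α(10) = 9. So (α ∘ β ∘ γ)(1) = 9.

9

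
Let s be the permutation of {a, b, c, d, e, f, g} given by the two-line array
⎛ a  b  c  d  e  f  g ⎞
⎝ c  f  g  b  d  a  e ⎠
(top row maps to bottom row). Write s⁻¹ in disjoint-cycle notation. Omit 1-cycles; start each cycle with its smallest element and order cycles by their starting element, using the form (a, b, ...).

(a, f, b, d, e, g, c)

First write s in disjoint cycles: (a, c, g, e, d, b, f).
The inverse reverses every cycle; in canonical form, s⁻¹ = (a, f, b, d, e, g, c).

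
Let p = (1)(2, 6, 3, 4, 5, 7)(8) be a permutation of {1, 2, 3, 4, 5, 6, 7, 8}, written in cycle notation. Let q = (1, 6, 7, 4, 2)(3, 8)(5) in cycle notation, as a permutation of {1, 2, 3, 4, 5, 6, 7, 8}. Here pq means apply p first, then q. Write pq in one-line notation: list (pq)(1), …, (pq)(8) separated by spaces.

6 7 2 5 4 8 1 3

(pq)(x) = q(p(x)). Computing each image: q(p(1)) = q(1) = 6, q(p(2)) = q(6) = 7, q(p(3)) = q(4) = 2, q(p(4)) = q(5) = 5, q(p(5)) = q(7) = 4, q(p(6)) = q(3) = 8, q(p(7)) = q(2) = 1, q(p(8)) = q(8) = 3.
Hence pq = [6 7 2 5 4 8 1 3].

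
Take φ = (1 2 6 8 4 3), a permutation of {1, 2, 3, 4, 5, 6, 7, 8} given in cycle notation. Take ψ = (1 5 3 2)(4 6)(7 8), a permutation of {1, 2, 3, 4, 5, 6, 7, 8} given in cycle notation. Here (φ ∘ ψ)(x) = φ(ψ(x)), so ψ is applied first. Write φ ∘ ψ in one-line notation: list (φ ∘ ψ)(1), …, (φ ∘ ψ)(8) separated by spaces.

Chase each element through ψ then φ: 1 → 5 → 5; 2 → 1 → 2; 3 → 2 → 6; 4 → 6 → 8; 5 → 3 → 1; 6 → 4 → 3; 7 → 8 → 4; 8 → 7 → 7.
Collecting the images, φ ∘ ψ = [5 2 6 8 1 3 4 7].

5 2 6 8 1 3 4 7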